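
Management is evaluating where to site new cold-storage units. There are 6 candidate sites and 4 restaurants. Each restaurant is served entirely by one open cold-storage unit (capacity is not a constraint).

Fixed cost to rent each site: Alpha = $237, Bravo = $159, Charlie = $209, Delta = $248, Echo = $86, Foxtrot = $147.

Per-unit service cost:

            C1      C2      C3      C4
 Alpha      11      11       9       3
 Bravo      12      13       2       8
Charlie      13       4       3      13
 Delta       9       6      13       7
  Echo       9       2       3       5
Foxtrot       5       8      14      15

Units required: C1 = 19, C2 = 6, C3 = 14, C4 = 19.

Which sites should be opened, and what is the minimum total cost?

Open Echo only; minimum total cost 406.

For any fixed open set, each restaurant goes to its cheapest open site; total = fixed + service.
{Echo}: C1→Echo 9·19=171, C2→Echo 2·6=12, C3→Echo 3·14=42, C4→Echo 5·19=95. Service 320; fixed 86; total 406.
{Echo, Foxtrot}: service 244 + fixed 233 = 477
{Bravo, Echo}: C1→Echo 9·19=171, C2→Echo 2·6=12, C3→Bravo 2·14=28, C4→Echo 5·19=95. Service 306; fixed 245; total 551.
{Alpha, Bravo, Charlie, Delta, Echo, Foxtrot}: C1→Foxtrot 5·19=95, C2→Echo 2·6=12, C3→Bravo 2·14=28, C4→Alpha 3·19=57. Service 192; fixed 1086; total 1278.
No other subset beats 406.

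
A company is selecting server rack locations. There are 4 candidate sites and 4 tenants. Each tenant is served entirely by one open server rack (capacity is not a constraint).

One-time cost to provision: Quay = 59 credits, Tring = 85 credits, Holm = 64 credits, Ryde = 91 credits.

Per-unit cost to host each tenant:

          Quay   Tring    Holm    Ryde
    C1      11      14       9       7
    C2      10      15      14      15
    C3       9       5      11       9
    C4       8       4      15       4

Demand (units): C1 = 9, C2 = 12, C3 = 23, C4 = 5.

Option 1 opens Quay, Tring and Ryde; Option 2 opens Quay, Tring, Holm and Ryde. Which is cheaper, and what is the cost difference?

Option 1: {Quay, Tring, Ryde}: C1→Ryde 7·9=63, C2→Quay 10·12=120, C3→Tring 5·23=115, C4→Tring 4·5=20. Service 318; fixed 235; total 553.
Option 2: {Quay, Tring, Holm, Ryde}: C1→Ryde 7·9=63, C2→Quay 10·12=120, C3→Tring 5·23=115, C4→Tring 4·5=20. Service 318; fixed 299; total 617.
Difference: |553 − 617| = 64.

Option 1 is cheaper by 64.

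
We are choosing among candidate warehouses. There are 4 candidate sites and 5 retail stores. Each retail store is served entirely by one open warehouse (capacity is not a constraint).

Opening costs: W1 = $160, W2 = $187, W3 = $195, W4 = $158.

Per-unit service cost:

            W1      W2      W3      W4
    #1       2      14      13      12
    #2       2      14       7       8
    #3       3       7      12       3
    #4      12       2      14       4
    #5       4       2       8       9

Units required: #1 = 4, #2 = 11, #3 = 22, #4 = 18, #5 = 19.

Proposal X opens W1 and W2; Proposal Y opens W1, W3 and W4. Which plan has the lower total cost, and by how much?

Proposal X: {W1, W2}: #1→W1 2·4=8, #2→W1 2·11=22, #3→W1 3·22=66, #4→W2 2·18=36, #5→W2 2·19=38. Service 170; fixed 347; total 517.
Proposal Y: {W1, W3, W4}: #1→W1 2·4=8, #2→W1 2·11=22, #3→W1 3·22=66, #4→W4 4·18=72, #5→W1 4·19=76. Service 244; fixed 513; total 757.
Difference: |517 − 757| = 240.

Proposal X is cheaper by 240.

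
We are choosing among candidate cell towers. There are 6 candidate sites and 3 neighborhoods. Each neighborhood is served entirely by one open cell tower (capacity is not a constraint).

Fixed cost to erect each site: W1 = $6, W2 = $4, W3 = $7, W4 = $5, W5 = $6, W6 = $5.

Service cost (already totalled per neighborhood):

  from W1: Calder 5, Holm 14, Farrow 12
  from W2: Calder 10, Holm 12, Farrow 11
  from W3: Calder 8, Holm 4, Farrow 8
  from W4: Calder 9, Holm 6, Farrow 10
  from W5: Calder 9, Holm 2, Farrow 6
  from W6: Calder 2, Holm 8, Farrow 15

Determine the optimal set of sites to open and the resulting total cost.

For any fixed open set, each neighborhood goes to its cheapest open site; total = fixed + service.
{W5, W6}: Calder→W6 2, Holm→W5 2, Farrow→W5 6. Service 10; fixed 11; total 21.
{W5}: Calder→W5 9, Holm→W5 2, Farrow→W5 6. Service 17; fixed 6; total 23.
{W1, W5}: service 13 + fixed 12 = 25
{W1, W2, W3, W4, W5, W6}: Calder→W6 2, Holm→W5 2, Farrow→W5 6. Service 10; fixed 33; total 43.
No other subset beats 21.

Open W5 and W6; minimum total cost 21.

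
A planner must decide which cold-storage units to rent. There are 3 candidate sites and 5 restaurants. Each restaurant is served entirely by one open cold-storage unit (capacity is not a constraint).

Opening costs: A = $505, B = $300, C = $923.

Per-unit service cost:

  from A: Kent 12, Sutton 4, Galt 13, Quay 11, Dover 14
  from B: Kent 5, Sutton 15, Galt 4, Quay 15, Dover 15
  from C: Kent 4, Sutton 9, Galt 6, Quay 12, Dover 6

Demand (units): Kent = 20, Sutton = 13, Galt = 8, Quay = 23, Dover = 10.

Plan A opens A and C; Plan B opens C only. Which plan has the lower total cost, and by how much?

Plan A: {A, C}: Kent→C 4·20=80, Sutton→A 4·13=52, Galt→C 6·8=48, Quay→A 11·23=253, Dover→C 6·10=60. Service 493; fixed 1428; total 1921.
Plan B: {C}: Kent→C 4·20=80, Sutton→C 9·13=117, Galt→C 6·8=48, Quay→C 12·23=276, Dover→C 6·10=60. Service 581; fixed 923; total 1504.
Difference: |1921 − 1504| = 417.

Plan B is cheaper by 417.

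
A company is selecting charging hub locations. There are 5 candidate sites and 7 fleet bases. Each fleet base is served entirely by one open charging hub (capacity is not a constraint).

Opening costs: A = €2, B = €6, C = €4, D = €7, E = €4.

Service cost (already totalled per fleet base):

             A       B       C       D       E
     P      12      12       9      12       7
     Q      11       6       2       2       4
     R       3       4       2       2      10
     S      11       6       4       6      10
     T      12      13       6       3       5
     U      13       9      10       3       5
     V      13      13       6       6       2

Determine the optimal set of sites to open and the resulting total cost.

For any fixed open set, each fleet base goes to its cheapest open site; total = fixed + service.
{C, E}: P→E 7, Q→C 2, R→C 2, S→C 4, T→E 5, U→E 5, V→E 2. Service 27; fixed 8; total 35.
{D, E}: P→E 7, Q→D 2, R→D 2, S→D 6, T→D 3, U→D 3, V→E 2. Service 25; fixed 11; total 36.
{A, C, E}: P→E 7, Q→C 2, R→C 2, S→C 4, T→E 5, U→E 5, V→E 2. Service 27; fixed 10; total 37.
{A, B, C, D, E}: P→E 7, Q→C 2, R→C 2, S→C 4, T→D 3, U→D 3, V→E 2. Service 23; fixed 23; total 46.
No other subset beats 35.

Open C and E; minimum total cost 35.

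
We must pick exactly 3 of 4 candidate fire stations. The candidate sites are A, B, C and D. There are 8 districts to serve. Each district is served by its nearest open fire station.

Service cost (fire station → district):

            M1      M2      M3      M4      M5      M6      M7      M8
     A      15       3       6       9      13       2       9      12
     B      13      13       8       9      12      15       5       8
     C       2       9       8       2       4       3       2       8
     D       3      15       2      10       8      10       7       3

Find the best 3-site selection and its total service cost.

With exactly 3 open, each district uses its cheapest among the chosen.
{A, C, D}: M1→C 2, M2→A 3, M3→D 2, M4→C 2, M5→C 4, M6→A 2, M7→C 2, M8→D 3. Service cost 20.
{B, C, D}: service cost 27
{A, B, C}: service cost 29
Among all 4 size-3 choices, {A, C, D} is lowest.

Choose A, C and D; total service cost 20.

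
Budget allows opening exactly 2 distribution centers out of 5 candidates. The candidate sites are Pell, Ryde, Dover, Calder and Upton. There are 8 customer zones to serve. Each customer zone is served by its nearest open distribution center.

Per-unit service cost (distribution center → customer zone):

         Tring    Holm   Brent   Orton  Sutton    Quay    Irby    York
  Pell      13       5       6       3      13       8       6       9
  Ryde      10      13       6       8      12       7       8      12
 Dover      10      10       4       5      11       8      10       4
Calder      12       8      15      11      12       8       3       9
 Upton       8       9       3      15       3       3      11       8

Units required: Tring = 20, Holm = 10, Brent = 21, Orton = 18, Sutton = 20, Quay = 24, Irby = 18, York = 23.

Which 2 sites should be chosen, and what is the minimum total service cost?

With exactly 2 open, each customer zone uses its cheapest among the chosen.
{Pell, Upton}: Tring→Upton 8·20=160, Holm→Pell 5·10=50, Brent→Upton 3·21=63, Orton→Pell 3·18=54, Sutton→Upton 3·20=60, Quay→Upton 3·24=72, Irby→Pell 6·18=108, York→Upton 8·23=184. Service cost 751.
{Dover, Upton}: service cost 807
{Calder, Upton}: service cost 871
Among all 10 size-2 choices, {Pell, Upton} is lowest.

Choose Pell and Upton; total service cost 751.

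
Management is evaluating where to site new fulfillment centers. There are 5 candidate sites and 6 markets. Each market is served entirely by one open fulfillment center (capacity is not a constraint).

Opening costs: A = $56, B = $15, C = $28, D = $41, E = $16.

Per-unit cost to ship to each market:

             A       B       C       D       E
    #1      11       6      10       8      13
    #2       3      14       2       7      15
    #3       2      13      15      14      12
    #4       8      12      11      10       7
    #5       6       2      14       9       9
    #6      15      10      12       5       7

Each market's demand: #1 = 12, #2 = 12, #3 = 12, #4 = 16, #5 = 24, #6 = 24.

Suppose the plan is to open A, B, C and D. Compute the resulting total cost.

Total cost: 556

Each market is assigned to its cheapest site among the open ones.
{A, B, C, D}: #1→B 6·12=72, #2→C 2·12=24, #3→A 2·12=24, #4→A 8·16=128, #5→B 2·24=48, #6→D 5·24=120. Service 416; fixed 140; total 556.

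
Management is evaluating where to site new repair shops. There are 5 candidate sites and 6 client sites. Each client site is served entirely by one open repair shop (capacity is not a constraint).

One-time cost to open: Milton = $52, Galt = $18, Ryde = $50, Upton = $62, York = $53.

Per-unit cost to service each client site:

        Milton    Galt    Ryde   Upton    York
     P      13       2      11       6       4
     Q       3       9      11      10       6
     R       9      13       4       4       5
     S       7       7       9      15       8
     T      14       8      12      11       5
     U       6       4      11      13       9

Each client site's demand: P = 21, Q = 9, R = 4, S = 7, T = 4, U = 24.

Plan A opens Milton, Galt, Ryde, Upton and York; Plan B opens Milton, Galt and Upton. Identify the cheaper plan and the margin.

Plan B is cheaper by 91.

Plan A: {Milton, Galt, Ryde, Upton, York}: P→Galt 2·21=42, Q→Milton 3·9=27, R→Ryde 4·4=16, S→Milton 7·7=49, T→York 5·4=20, U→Galt 4·24=96. Service 250; fixed 235; total 485.
Plan B: {Milton, Galt, Upton}: P→Galt 2·21=42, Q→Milton 3·9=27, R→Upton 4·4=16, S→Milton 7·7=49, T→Galt 8·4=32, U→Galt 4·24=96. Service 262; fixed 132; total 394.
Difference: |485 − 394| = 91.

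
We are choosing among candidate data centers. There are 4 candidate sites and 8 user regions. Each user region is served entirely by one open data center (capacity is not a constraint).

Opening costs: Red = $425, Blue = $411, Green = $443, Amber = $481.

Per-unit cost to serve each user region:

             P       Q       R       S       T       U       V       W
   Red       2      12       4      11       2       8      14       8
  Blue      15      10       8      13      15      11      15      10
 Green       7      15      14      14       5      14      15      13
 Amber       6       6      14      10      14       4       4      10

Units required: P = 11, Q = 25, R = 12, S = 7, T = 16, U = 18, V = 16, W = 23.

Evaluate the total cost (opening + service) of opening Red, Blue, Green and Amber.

Total cost: 2402

Each user region is assigned to its cheapest site among the open ones.
{Red, Blue, Green, Amber}: P→Red 2·11=22, Q→Amber 6·25=150, R→Red 4·12=48, S→Amber 10·7=70, T→Red 2·16=32, U→Amber 4·18=72, V→Amber 4·16=64, W→Red 8·23=184. Service 642; fixed 1760; total 2402.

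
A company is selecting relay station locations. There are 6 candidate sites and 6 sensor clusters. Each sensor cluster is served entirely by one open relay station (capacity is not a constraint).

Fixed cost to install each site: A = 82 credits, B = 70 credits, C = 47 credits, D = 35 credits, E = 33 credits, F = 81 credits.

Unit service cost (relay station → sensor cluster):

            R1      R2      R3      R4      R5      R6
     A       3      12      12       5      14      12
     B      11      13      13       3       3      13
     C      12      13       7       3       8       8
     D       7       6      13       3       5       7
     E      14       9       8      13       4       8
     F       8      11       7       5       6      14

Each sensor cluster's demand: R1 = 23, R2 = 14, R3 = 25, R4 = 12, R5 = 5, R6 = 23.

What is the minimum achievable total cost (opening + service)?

For any fixed open set, each sensor cluster goes to its cheapest open site; total = fixed + service.
{A, C, D}: R1→A 3·23=69, R2→D 6·14=84, R3→C 7·25=175, R4→C 3·12=36, R5→D 5·5=25, R6→D 7·23=161. Service 550; fixed 164; total 714.
{A, D, E}: service 570 + fixed 150 = 720
{C, D}: service 642 + fixed 82 = 724
{A, B, C, D, E, F}: service 540 + fixed 348 = 888
No other subset beats 714.

Minimum total cost: 714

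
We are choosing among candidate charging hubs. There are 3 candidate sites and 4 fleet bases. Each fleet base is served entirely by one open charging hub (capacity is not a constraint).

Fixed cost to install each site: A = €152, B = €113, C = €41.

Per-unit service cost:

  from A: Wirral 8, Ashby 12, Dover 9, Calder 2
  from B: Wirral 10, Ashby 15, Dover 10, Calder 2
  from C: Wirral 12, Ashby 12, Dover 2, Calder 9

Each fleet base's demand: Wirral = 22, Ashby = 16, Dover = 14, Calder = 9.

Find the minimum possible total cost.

Minimum total cost: 606

For any fixed open set, each fleet base goes to its cheapest open site; total = fixed + service.
{C}: Wirral→C 12·22=264, Ashby→C 12·16=192, Dover→C 2·14=28, Calder→C 9·9=81. Service 565; fixed 41; total 606.
{A, C}: Wirral→A 8·22=176, Ashby→A 12·16=192, Dover→C 2·14=28, Calder→A 2·9=18. Service 414; fixed 193; total 607.
{B, C}: service 458 + fixed 154 = 612
{A, B, C}: Wirral→A 8·22=176, Ashby→A 12·16=192, Dover→C 2·14=28, Calder→A 2·9=18. Service 414; fixed 306; total 720.
No other subset beats 606.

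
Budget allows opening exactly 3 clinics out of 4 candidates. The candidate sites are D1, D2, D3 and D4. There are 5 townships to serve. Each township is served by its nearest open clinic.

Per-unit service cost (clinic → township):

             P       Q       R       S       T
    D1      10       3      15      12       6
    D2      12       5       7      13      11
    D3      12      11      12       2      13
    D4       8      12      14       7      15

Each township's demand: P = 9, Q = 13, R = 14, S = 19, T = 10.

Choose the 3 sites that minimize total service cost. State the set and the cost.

Choose D1, D2 and D3; total service cost 325.

With exactly 3 open, each township uses its cheapest among the chosen.
{D1, D2, D3}: P→D1 10·9=90, Q→D1 3·13=39, R→D2 7·14=98, S→D3 2·19=38, T→D1 6·10=60. Service cost 325.
{D1, D3, D4}: service cost 377
{D2, D3, D4}: service cost 383
Among all 4 size-3 choices, {D1, D2, D3} is lowest.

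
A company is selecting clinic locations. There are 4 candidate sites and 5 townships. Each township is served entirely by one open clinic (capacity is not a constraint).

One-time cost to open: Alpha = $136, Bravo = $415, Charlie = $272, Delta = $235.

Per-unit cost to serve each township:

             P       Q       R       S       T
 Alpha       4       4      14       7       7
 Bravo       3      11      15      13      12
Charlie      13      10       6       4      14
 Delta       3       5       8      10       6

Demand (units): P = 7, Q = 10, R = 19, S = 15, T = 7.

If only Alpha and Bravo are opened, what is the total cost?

Each township is assigned to its cheapest site among the open ones.
{Alpha, Bravo}: P→Bravo 3·7=21, Q→Alpha 4·10=40, R→Alpha 14·19=266, S→Alpha 7·15=105, T→Alpha 7·7=49. Service 481; fixed 551; total 1032.

Total cost: 1032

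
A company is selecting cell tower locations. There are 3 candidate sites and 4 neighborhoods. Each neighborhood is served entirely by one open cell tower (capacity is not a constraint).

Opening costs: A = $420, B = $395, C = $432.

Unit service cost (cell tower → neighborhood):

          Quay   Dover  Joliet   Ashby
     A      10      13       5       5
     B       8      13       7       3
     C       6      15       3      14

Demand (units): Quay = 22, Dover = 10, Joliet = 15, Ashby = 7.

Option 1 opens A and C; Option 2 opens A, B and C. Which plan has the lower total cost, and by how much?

Option 1 is cheaper by 381.

Option 1: {A, C}: Quay→C 6·22=132, Dover→A 13·10=130, Joliet→C 3·15=45, Ashby→A 5·7=35. Service 342; fixed 852; total 1194.
Option 2: {A, B, C}: Quay→C 6·22=132, Dover→A 13·10=130, Joliet→C 3·15=45, Ashby→B 3·7=21. Service 328; fixed 1247; total 1575.
Difference: |1194 − 1575| = 381.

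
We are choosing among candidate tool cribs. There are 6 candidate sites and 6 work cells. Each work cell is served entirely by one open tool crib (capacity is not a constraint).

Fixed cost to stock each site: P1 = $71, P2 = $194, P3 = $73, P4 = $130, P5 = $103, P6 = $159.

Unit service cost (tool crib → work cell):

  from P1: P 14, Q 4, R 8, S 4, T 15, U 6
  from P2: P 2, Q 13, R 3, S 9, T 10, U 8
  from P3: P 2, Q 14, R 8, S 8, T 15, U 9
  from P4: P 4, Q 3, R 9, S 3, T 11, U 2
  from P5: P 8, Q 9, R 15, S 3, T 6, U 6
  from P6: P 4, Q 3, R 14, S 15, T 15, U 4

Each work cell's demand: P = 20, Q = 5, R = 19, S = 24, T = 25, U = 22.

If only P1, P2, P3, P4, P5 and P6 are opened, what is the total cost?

Total cost: 1108

Each work cell is assigned to its cheapest site among the open ones.
{P1, P2, P3, P4, P5, P6}: P→P2 2·20=40, Q→P4 3·5=15, R→P2 3·19=57, S→P4 3·24=72, T→P5 6·25=150, U→P4 2·22=44. Service 378; fixed 730; total 1108.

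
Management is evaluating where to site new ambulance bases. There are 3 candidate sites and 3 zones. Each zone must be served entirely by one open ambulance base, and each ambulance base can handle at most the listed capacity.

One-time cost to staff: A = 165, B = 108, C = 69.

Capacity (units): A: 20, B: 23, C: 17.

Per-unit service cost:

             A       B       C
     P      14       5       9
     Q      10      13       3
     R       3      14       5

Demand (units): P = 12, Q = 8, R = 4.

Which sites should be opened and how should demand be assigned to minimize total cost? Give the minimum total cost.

Minimum total cost: 281

Open {B, C}: P→B 5·12=60, Q→C 3·8=24, R→C 5·4=20.
Loads: B carries 12/23, C carries 12/17. Service 104; fixed 177; total 281.
Next best feasible plan costs 317.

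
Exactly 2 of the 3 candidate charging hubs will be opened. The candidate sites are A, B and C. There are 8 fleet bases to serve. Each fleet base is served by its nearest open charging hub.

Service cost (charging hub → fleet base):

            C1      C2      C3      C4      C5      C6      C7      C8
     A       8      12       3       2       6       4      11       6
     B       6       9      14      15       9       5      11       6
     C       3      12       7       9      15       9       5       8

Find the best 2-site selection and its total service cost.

Choose A and C; total service cost 41.

With exactly 2 open, each fleet base uses its cheapest among the chosen.
{A, C}: C1→C 3, C2→A 12, C3→A 3, C4→A 2, C5→A 6, C6→A 4, C7→C 5, C8→A 6. Service cost 41.
{A, B}: service cost 47
{B, C}: service cost 53
Among all 3 size-2 choices, {A, C} is lowest.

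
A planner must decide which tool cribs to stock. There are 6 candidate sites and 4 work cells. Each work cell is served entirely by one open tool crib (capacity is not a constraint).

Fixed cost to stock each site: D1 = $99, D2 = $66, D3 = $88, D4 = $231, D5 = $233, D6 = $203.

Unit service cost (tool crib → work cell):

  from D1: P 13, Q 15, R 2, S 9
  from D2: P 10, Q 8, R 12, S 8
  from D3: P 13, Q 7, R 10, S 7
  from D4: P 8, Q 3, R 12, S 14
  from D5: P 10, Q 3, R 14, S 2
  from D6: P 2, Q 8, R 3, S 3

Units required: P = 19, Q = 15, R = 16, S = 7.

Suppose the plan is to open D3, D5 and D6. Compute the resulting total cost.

Each work cell is assigned to its cheapest site among the open ones.
{D3, D5, D6}: P→D6 2·19=38, Q→D5 3·15=45, R→D6 3·16=48, S→D5 2·7=14. Service 145; fixed 524; total 669.

Total cost: 669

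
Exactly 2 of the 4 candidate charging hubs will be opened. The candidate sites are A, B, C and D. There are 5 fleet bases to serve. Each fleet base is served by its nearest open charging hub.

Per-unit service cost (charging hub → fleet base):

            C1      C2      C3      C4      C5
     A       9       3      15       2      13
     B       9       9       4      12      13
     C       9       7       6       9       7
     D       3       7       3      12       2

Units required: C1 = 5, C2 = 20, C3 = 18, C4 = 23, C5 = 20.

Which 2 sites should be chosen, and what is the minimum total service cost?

Choose A and D; total service cost 215.

With exactly 2 open, each fleet base uses its cheapest among the chosen.
{A, D}: C1→D 3·5=15, C2→A 3·20=60, C3→D 3·18=54, C4→A 2·23=46, C5→D 2·20=40. Service cost 215.
{A, C}: service cost 399
{C, D}: service cost 456
Among all 6 size-2 choices, {A, D} is lowest.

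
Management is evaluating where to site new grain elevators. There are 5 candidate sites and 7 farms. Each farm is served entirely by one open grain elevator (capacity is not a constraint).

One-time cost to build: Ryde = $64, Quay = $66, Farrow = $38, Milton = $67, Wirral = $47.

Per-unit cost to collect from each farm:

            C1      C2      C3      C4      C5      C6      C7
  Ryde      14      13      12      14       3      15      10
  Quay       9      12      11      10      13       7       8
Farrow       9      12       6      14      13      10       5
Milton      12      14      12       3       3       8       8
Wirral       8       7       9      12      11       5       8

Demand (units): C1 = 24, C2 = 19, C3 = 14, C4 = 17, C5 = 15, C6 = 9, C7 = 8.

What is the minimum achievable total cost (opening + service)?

For any fixed open set, each farm goes to its cheapest open site; total = fixed + service.
{Farrow, Milton, Wirral}: C1→Wirral 8·24=192, C2→Wirral 7·19=133, C3→Farrow 6·14=84, C4→Milton 3·17=51, C5→Milton 3·15=45, C6→Wirral 5·9=45, C7→Farrow 5·8=40. Service 590; fixed 152; total 742.
{Milton, Wirral}: service 656 + fixed 114 = 770
{Ryde, Farrow, Milton, Wirral}: service 590 + fixed 216 = 806
{Ryde, Quay, Farrow, Milton, Wirral}: service 590 + fixed 282 = 872
No other subset beats 742.

Minimum total cost: 742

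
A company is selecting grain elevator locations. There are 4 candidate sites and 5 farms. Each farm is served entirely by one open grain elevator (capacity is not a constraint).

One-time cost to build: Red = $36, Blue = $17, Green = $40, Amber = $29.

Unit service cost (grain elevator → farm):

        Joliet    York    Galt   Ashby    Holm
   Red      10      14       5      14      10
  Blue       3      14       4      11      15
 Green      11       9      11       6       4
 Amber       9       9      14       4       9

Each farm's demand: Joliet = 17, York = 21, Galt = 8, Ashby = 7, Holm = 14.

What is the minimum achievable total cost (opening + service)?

For any fixed open set, each farm goes to its cheapest open site; total = fixed + service.
{Blue, Green}: Joliet→Blue 3·17=51, York→Green 9·21=189, Galt→Blue 4·8=32, Ashby→Green 6·7=42, Holm→Green 4·14=56. Service 370; fixed 57; total 427.
{Blue, Green, Amber}: service 356 + fixed 86 = 442
{Red, Blue, Green}: Joliet→Blue 3·17=51, York→Green 9·21=189, Galt→Blue 4·8=32, Ashby→Green 6·7=42, Holm→Green 4·14=56. Service 370; fixed 93; total 463.
{Red, Blue, Green, Amber}: service 356 + fixed 122 = 478
No other subset beats 427.

Minimum total cost: 427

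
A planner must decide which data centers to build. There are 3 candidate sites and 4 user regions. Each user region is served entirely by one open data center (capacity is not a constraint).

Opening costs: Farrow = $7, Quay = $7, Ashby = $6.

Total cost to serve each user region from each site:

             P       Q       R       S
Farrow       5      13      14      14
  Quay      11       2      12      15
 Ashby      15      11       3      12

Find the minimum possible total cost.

For any fixed open set, each user region goes to its cheapest open site; total = fixed + service.
{Quay, Ashby}: P→Quay 11, Q→Quay 2, R→Ashby 3, S→Ashby 12. Service 28; fixed 13; total 41.
{Farrow, Quay, Ashby}: P→Farrow 5, Q→Quay 2, R→Ashby 3, S→Ashby 12. Service 22; fixed 20; total 42.
{Farrow, Ashby}: service 31 + fixed 13 = 44
{Ashby}: service 41 + fixed 6 = 47
No other subset beats 41.

Minimum total cost: 41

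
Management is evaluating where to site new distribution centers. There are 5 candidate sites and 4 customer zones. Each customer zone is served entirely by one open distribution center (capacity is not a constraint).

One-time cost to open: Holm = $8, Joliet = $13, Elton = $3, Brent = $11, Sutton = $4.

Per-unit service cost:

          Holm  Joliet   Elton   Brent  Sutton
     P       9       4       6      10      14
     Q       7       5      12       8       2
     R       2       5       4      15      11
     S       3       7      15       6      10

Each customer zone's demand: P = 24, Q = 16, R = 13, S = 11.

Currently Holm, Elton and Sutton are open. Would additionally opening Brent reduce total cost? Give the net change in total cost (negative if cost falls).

No — net change +11 (cost rises by 11).

Current service cost with {Holm, Elton, Sutton}: 235.
Adding Brent: each customer zone re-picks its cheapest; new service cost 235, saving 0.
Extra fixed cost: 11. Net change = 11 − 0 = 11.
(Totals: 250 → 261.)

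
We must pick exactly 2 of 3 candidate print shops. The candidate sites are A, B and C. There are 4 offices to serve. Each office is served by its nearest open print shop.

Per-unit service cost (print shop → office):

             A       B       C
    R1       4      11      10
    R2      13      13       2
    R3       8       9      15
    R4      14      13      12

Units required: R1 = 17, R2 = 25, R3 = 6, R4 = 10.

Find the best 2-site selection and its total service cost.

Choose A and C; total service cost 286.

With exactly 2 open, each office uses its cheapest among the chosen.
{A, C}: R1→A 4·17=68, R2→C 2·25=50, R3→A 8·6=48, R4→C 12·10=120. Service cost 286.
{B, C}: service cost 394
{A, B}: service cost 571
Among all 3 size-2 choices, {A, C} is lowest.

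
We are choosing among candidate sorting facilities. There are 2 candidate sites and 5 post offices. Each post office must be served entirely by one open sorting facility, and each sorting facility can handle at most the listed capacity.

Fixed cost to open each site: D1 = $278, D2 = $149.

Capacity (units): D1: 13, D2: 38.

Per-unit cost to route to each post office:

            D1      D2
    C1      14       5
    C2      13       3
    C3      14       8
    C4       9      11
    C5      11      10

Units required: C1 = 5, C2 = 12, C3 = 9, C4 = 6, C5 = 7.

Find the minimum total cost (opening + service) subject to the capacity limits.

Minimum total cost: 684

Open {D1, D2}: C1→D2 5·5=25, C2→D2 3·12=36, C3→D2 8·9=72, C4→D1 9·6=54, C5→D2 10·7=70.
Loads: D1 carries 6/13, D2 carries 33/38. Service 257; fixed 427; total 684.
Next best feasible plan costs 691.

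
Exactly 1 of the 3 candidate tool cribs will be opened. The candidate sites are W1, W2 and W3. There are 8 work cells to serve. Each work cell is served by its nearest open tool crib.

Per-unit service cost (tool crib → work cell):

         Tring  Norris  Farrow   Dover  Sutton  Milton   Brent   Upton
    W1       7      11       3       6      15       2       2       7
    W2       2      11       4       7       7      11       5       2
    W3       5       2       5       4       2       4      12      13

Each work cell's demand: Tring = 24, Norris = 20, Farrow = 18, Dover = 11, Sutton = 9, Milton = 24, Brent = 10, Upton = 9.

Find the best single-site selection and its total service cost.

Choose W3 only; total service cost 645.

With exactly 1 open, each work cell uses its cheapest among the chosen.
{W3}: Tring→W3 5·24=120, Norris→W3 2·20=40, Farrow→W3 5·18=90, Dover→W3 4·11=44, Sutton→W3 2·9=18, Milton→W3 4·24=96, Brent→W3 12·10=120, Upton→W3 13·9=117. Service cost 645.
{W1}: service cost 774
{W2}: service cost 812
Among all 3 size-1 choices, {W3} is lowest.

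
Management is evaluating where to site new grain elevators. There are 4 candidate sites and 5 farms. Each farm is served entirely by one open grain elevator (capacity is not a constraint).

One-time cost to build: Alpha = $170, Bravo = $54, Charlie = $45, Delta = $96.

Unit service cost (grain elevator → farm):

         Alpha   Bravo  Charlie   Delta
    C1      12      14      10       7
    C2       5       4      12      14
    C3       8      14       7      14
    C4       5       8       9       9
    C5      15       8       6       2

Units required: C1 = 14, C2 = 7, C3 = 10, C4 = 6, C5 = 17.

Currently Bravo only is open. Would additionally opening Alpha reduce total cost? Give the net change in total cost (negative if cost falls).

Current service cost with {Bravo}: 548.
Adding Alpha: each farm re-picks its cheapest; new service cost 442, saving 106.
Extra fixed cost: 170. Net change = 170 − 106 = 64.
(Totals: 602 → 666.)

No — net change +64 (cost rises by 64).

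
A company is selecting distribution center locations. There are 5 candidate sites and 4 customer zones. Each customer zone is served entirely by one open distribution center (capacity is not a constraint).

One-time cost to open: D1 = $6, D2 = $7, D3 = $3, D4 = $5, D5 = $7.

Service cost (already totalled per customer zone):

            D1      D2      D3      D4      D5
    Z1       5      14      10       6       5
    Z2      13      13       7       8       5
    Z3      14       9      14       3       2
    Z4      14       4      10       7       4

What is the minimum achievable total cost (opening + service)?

Minimum total cost: 23

For any fixed open set, each customer zone goes to its cheapest open site; total = fixed + service.
{D5}: Z1→D5 5, Z2→D5 5, Z3→D5 2, Z4→D5 4. Service 16; fixed 7; total 23.
{D3, D5}: service 16 + fixed 10 = 26
{D4, D5}: service 16 + fixed 12 = 28
{D1, D2, D3, D4, D5}: Z1→D1 5, Z2→D5 5, Z3→D5 2, Z4→D2 4. Service 16; fixed 28; total 44.
No other subset beats 23.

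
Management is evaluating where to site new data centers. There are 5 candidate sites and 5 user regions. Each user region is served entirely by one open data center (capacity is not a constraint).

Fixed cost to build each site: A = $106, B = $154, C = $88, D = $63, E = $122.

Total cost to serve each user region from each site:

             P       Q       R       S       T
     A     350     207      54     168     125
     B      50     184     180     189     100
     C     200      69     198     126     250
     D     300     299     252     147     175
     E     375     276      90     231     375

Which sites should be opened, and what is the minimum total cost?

Open A, B and C; minimum total cost 747.

For any fixed open set, each user region goes to its cheapest open site; total = fixed + service.
{A, B, C}: P→B 50, Q→C 69, R→A 54, S→C 126, T→B 100. Service 399; fixed 348; total 747.
{B, C}: service 525 + fixed 242 = 767
{A, C}: P→C 200, Q→C 69, R→A 54, S→C 126, T→A 125. Service 574; fixed 194; total 768.
{A, B, C, D, E}: service 399 + fixed 533 = 932
No other subset beats 747.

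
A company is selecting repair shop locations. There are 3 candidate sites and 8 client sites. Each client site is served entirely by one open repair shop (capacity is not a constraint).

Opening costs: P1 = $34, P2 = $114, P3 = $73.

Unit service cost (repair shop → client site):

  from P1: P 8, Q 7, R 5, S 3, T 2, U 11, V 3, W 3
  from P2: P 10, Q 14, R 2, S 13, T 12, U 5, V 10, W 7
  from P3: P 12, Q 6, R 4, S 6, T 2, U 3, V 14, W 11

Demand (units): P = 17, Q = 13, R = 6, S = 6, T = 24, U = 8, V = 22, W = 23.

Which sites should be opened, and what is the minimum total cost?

Open P1 and P3; minimum total cost 570.

For any fixed open set, each client site goes to its cheapest open site; total = fixed + service.
{P1, P3}: P→P1 8·17=136, Q→P3 6·13=78, R→P3 4·6=24, S→P1 3·6=18, T→P1 2·24=48, U→P3 3·8=24, V→P1 3·22=66, W→P1 3·23=69. Service 463; fixed 107; total 570.
{P1}: P→P1 8·17=136, Q→P1 7·13=91, R→P1 5·6=30, S→P1 3·6=18, T→P1 2·24=48, U→P1 11·8=88, V→P1 3·22=66, W→P1 3·23=69. Service 546; fixed 34; total 580.
{P1, P2}: service 480 + fixed 148 = 628
{P1, P2, P3}: service 451 + fixed 221 = 672
No other subset beats 570.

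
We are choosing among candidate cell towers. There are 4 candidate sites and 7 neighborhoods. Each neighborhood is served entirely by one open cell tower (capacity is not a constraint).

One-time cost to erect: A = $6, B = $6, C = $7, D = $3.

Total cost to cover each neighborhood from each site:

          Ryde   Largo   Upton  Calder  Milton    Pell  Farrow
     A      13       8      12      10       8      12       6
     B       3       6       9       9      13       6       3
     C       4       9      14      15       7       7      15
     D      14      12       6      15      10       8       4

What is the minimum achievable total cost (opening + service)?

Minimum total cost: 52

For any fixed open set, each neighborhood goes to its cheapest open site; total = fixed + service.
{B, D}: Ryde→B 3, Largo→B 6, Upton→D 6, Calder→B 9, Milton→D 10, Pell→B 6, Farrow→B 3. Service 43; fixed 9; total 52.
{B}: Ryde→B 3, Largo→B 6, Upton→B 9, Calder→B 9, Milton→B 13, Pell→B 6, Farrow→B 3. Service 49; fixed 6; total 55.
{A, B}: service 44 + fixed 12 = 56
{A, B, C, D}: Ryde→B 3, Largo→B 6, Upton→D 6, Calder→B 9, Milton→C 7, Pell→B 6, Farrow→B 3. Service 40; fixed 22; total 62.
(All 15 nonempty subsets were checked; B and D is lowest.)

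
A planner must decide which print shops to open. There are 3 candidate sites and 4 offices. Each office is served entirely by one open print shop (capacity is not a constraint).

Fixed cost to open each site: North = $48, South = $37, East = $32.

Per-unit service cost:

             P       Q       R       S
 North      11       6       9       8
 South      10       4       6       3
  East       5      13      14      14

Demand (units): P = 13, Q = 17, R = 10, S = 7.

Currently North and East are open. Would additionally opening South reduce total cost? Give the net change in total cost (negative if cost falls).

Yes — net change −62 (cost falls by 62).

Current service cost with {North, East}: 313.
Adding South: each office re-picks its cheapest; new service cost 214, saving 99.
Extra fixed cost: 37. Net change = 37 − 99 = -62.
(Totals: 393 → 331.)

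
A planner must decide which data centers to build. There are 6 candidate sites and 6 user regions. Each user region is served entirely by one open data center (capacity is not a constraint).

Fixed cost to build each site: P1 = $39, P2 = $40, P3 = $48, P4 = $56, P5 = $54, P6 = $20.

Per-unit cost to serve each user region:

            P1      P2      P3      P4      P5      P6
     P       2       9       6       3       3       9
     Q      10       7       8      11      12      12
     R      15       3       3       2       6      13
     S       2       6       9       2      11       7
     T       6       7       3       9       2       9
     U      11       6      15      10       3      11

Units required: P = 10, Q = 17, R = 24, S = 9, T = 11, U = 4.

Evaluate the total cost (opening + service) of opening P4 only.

Each user region is assigned to its cheapest site among the open ones.
{P4}: P→P4 3·10=30, Q→P4 11·17=187, R→P4 2·24=48, S→P4 2·9=18, T→P4 9·11=99, U→P4 10·4=40. Service 422; fixed 56; total 478.

Total cost: 478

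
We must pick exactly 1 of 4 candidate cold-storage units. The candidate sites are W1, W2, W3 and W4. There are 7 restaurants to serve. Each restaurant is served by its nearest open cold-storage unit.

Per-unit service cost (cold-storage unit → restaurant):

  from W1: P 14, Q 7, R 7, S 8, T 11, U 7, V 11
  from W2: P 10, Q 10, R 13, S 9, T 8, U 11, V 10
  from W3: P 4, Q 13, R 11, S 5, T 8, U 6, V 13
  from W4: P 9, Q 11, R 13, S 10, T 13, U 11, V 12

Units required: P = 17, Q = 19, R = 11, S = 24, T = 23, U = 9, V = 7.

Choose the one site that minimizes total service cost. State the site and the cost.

With exactly 1 open, each restaurant uses its cheapest among the chosen.
{W3}: P→W3 4·17=68, Q→W3 13·19=247, R→W3 11·11=121, S→W3 5·24=120, T→W3 8·23=184, U→W3 6·9=54, V→W3 13·7=91. Service cost 885.
{W1}: service cost 1033
{W2}: service cost 1072
Among all 4 size-1 choices, {W3} is lowest.

Choose W3 only; total service cost 885.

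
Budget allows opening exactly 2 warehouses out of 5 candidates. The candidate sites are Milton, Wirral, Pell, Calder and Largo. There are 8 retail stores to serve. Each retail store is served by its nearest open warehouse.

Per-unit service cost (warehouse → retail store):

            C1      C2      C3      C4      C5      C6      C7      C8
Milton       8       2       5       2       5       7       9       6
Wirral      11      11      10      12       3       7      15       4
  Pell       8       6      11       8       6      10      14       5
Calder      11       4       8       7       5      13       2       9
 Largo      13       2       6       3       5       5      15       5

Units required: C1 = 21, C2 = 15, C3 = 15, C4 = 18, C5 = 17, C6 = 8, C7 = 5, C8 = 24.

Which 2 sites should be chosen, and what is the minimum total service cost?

With exactly 2 open, each retail store uses its cheapest among the chosen.
{Milton, Wirral}: C1→Milton 8·21=168, C2→Milton 2·15=30, C3→Milton 5·15=75, C4→Milton 2·18=36, C5→Wirral 3·17=51, C6→Milton 7·8=56, C7→Milton 9·5=45, C8→Wirral 4·24=96. Service cost 557.
{Milton, Largo}: service cost 599
{Milton, Calder}: service cost 604
Among all 10 size-2 choices, {Milton, Wirral} is lowest.

Choose Milton and Wirral; total service cost 557.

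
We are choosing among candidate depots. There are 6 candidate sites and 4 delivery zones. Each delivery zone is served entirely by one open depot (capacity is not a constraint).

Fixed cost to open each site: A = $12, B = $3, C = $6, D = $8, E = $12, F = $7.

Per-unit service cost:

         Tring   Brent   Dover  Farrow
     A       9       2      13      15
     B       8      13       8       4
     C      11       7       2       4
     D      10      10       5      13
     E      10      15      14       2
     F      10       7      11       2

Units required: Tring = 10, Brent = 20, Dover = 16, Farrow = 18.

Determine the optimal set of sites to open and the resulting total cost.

Open A, B, C and F; minimum total cost 216.

For any fixed open set, each delivery zone goes to its cheapest open site; total = fixed + service.
{A, B, C, F}: Tring→B 8·10=80, Brent→A 2·20=40, Dover→C 2·16=32, Farrow→F 2·18=36. Service 188; fixed 28; total 216.
{A, B, C, E}: service 188 + fixed 33 = 221
{A, C, F}: Tring→A 9·10=90, Brent→A 2·20=40, Dover→C 2·16=32, Farrow→F 2·18=36. Service 198; fixed 25; total 223.
{A, B, C, D, E, F}: service 188 + fixed 48 = 236
No other subset beats 216.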